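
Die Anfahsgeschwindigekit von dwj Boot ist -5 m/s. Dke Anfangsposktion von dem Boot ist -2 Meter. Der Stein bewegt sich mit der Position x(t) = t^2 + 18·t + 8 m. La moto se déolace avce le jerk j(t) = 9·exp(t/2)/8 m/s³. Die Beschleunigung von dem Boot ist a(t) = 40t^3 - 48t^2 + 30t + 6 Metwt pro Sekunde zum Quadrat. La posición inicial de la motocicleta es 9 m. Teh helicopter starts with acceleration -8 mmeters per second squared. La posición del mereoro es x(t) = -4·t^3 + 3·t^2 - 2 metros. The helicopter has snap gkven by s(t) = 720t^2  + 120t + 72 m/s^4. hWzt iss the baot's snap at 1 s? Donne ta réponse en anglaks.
To solve this, we need to take 2 derivatives of our acceleration equation a(t) = 40·t^3 - 48·t^2 + 30·t + 6. Differentiating acceleration, we get jerk: j(t) = 120·t^2 - 96·t + 30. Differentiating jerk, we get snap: s(t) = 240·t - 96. From the given snap equation s(t) = 240·t - 96, we substitute t = 1 to get s = 144.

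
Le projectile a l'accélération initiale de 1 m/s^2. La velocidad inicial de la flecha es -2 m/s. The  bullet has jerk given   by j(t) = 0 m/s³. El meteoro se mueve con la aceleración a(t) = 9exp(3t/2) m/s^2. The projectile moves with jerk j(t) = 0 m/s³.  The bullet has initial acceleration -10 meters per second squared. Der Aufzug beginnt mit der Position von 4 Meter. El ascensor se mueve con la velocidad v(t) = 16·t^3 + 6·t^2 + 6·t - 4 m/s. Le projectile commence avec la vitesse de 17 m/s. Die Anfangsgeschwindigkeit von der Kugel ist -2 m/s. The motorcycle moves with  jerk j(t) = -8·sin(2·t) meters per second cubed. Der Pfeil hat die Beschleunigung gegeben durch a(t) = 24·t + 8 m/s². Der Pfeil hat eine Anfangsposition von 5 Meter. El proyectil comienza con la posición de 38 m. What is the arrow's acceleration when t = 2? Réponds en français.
De l'équation de l'accélération a(t) = 24·t + 8, nous substituons t = 2 pour obtenir a = 56.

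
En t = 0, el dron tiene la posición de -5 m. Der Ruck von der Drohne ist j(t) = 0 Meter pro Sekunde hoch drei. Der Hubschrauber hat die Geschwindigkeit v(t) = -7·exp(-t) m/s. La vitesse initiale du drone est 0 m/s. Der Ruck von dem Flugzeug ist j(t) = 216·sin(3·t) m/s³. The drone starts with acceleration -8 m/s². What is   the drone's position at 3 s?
To find the answer, we compute 3 integrals of j(t) = 0. Taking ∫j(t)dt and applying a(0) = -8, we find a(t) = -8. The integral of acceleration is velocity. Using v(0) = 0, we get v(t) = -8·t. Finding the antiderivative of v(t) and using x(0) = -5: x(t) = -4·t^2 - 5. Using x(t) = -4·t^2 - 5 and substituting t = 3, we find x = -41.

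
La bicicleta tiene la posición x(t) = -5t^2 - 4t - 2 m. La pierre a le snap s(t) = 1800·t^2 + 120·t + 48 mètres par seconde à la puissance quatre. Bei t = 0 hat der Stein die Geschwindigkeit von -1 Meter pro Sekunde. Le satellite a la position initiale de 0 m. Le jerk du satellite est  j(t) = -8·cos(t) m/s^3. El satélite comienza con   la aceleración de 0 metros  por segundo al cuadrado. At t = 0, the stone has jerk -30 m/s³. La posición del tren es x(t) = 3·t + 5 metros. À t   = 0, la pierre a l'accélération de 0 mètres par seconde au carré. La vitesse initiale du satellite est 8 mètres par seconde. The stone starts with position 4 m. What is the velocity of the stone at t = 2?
Starting from snap s(t) = 1800·t^2 + 120·t + 48, we take 3 antiderivatives. Finding the antiderivative of s(t) and using j(0) = -30: j(t) = 600·t^3 + 60·t^2 + 48·t - 30. The integral of jerk, with a(0) = 0, gives acceleration: a(t) = 2·t·(75·t^3 + 10·t^2 + 12·t - 15). Integrating acceleration and using the initial condition v(0) = -1, we get v(t) = 30·t^5 + 5·t^4 + 8·t^3 - 15·t^2 - 1. From the given velocity equation v(t) = 30·t^5 + 5·t^4 + 8·t^3 - 15·t^2 - 1, we substitute t = 2 to get v = 1043.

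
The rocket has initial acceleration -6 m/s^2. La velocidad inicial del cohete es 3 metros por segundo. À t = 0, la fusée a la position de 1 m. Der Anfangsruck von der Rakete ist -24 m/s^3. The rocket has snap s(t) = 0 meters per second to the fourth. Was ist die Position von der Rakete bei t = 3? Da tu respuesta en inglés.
We must find the integral of our snap equation s(t) = 0 4 times. Integrating snap and using the initial condition j(0) = -24, we get j(t) = -24. The antiderivative of jerk, with a(0) = -6, gives acceleration: a(t) = -24·t - 6. The antiderivative of acceleration is velocity. Using v(0) = 3, we get v(t) = -12·t^2 - 6·t + 3. The integral of velocity, with x(0) = 1, gives position: x(t) = -4·t^3 - 3·t^2 + 3·t + 1. From the given position equation x(t) = -4·t^3 - 3·t^2 + 3·t + 1, we substitute t = 3 to get x = -125.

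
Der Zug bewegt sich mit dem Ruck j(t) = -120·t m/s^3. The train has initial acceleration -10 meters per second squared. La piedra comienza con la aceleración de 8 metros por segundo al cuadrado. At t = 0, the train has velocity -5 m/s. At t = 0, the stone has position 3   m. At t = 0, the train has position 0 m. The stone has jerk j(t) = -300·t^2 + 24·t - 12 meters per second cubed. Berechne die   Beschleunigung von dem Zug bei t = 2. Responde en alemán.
Ausgehend von dem Ruck j(t) = -120·t, nehmen wir 1 Stammfunktion. Durch Integration von dem Ruck und Verwendung der Anfangsbedingung a(0) = -10, erhalten wir a(t) = -60·t^2 - 10. Mit a(t) = -60·t^2 - 10 und Einsetzen von t = 2, finden wir a = -250.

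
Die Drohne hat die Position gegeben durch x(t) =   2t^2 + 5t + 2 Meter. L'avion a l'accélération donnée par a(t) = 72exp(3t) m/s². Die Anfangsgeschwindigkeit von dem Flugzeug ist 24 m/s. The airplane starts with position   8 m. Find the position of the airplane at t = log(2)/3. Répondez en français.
Nous devons intégrer notre équation de l'accélération a(t) = 72·exp(3·t) 2 fois. En intégrant l'accélération et en utilisant la condition initiale v(0) = 24, nous obtenons v(t) = 24·exp(3·t). La primitive de la vitesse, avec x(0) = 8, donne la position: x(t) = 8·exp(3·t). De l'équation de la position x(t) = 8·exp(3·t), nous substituons t = log(2)/3 pour obtenir x = 16.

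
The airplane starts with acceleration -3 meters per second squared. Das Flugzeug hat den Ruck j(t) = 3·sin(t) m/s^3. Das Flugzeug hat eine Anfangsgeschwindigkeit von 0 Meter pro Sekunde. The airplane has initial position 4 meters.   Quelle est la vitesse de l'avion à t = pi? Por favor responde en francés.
Nous devons intégrer notre équation du jerk j(t) = 3·sin(t) 2 fois. La primitive du jerk est l'accélération. En utilisant a(0) = -3, nous obtenons a(t) = -3·cos(t). L'intégrale de l'accélération est la vitesse. En utilisant v(0) = 0, nous obtenons v(t) = -3·sin(t). En utilisant v(t) = -3·sin(t) et en substituant t = pi, nous trouvons v = 0.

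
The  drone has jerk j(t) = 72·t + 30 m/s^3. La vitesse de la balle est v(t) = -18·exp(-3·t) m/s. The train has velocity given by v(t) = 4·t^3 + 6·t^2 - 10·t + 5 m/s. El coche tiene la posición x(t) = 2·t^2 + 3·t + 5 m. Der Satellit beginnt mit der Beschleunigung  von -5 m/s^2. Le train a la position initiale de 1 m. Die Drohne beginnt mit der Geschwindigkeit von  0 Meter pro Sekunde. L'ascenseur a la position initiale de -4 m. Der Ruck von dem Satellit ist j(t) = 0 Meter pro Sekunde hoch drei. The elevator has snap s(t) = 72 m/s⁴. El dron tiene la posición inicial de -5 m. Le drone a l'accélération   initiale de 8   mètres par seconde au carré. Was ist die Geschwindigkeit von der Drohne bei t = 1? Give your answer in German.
Um dies zu lösen, müssen wir 2 Integrale unserer Gleichung für den Ruck j(t) = 72·t + 30 finden. Das Integral von dem Ruck ist die Beschleunigung. Mit a(0) = 8 erhalten wir a(t) = 36·t^2 + 30·t + 8. Das Integral von der Beschleunigung, mit v(0) = 0, ergibt die Geschwindigkeit: v(t) = t·(12·t^2 + 15·t + 8). Wir haben die Geschwindigkeit v(t) = t·(12·t^2 + 15·t + 8). Durch Einsetzen von t = 1: v(1) = 35.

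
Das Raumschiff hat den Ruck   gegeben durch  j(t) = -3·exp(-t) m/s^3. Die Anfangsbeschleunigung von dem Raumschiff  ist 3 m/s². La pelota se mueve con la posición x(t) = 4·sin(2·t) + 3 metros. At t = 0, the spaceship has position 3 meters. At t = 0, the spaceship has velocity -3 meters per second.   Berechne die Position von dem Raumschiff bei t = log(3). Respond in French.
Nous devons intégrer notre équation du jerk j(t) = -3·exp(-t) 3 fois. La primitive du jerk est l'accélération. En utilisant a(0) = 3, nous obtenons a(t) = 3·exp(-t). En prenant ∫a(t)dt et en appliquant v(0) = -3, nous trouvons v(t) = -3·exp(-t). En intégrant la vitesse et en utilisant la condition initiale x(0) = 3, nous obtenons x(t) = 3·exp(-t). Nous avons la position x(t) = 3·exp(-t). En substituant t = log(3): x(log(3)) = 1.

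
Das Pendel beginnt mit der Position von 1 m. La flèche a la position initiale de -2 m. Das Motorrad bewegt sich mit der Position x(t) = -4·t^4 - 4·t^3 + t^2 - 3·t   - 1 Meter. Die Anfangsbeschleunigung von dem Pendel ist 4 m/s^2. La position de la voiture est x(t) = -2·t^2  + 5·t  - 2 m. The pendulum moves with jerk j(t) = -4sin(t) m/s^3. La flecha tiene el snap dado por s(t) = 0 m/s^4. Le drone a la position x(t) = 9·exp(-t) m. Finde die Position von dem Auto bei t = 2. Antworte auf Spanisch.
Tenemos la posición x(t) = -2·t^2 + 5·t - 2. Sustituyendo t = 2: x(2) = 0.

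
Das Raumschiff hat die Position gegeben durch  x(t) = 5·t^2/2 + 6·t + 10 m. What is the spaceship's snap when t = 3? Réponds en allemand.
Um dies zu lösen, müssen wir 4 Ableitungen unserer Gleichung für die Position x(t) = 5·t^2/2 + 6·t + 10 nehmen. Durch Ableiten von der Position erhalten wir die Geschwindigkeit: v(t) = 5·t + 6. Durch Ableiten von der Geschwindigkeit erhalten wir die Beschleunigung: a(t) = 5. Mit d/dt von a(t) finden wir j(t) = 0. Mit d/dt von j(t) finden wir s(t) = 0. Mit s(t) = 0 und Einsetzen von t = 3, finden wir s = 0.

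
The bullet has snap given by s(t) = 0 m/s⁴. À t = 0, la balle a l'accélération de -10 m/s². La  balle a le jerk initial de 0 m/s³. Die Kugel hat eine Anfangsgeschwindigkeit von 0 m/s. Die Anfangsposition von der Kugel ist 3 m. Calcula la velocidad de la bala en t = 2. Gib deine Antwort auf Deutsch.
Wir müssen die Stammfunktion unserer Gleichung für den Snap s(t) = 0 3-mal finden. Die Stammfunktion von dem Snap ist der Ruck. Mit j(0) = 0 erhalten wir j(t) = 0. Mit ∫j(t)dt und Anwendung von a(0) = -10, finden wir a(t) = -10. Das Integral von der Beschleunigung ist die Geschwindigkeit. Mit v(0) = 0 erhalten wir v(t) = -10·t. Aus der Gleichung für die Geschwindigkeit v(t) = -10·t, setzen wir t = 2 ein und erhalten v = -20.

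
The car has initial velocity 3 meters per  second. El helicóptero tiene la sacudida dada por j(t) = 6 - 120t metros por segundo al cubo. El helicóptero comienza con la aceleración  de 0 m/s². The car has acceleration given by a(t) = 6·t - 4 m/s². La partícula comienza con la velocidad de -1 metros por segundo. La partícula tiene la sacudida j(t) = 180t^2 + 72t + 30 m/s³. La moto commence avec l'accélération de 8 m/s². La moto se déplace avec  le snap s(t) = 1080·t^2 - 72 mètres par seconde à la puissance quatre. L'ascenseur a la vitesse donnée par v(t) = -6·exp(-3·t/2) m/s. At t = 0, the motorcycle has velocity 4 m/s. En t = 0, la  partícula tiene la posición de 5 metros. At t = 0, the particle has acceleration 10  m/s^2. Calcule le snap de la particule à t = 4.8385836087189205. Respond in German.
Wir müssen unsere Gleichung für den Ruck j(t) = 180·t^2 + 72·t + 30 1-mal ableiten. Die Ableitung von dem Ruck ergibt den Snap: s(t) = 360·t + 72. Aus der Gleichung für den Snap s(t) = 360·t + 72, setzen wir t = 4.8385836087189205 ein und erhalten s = 1813.89009913881.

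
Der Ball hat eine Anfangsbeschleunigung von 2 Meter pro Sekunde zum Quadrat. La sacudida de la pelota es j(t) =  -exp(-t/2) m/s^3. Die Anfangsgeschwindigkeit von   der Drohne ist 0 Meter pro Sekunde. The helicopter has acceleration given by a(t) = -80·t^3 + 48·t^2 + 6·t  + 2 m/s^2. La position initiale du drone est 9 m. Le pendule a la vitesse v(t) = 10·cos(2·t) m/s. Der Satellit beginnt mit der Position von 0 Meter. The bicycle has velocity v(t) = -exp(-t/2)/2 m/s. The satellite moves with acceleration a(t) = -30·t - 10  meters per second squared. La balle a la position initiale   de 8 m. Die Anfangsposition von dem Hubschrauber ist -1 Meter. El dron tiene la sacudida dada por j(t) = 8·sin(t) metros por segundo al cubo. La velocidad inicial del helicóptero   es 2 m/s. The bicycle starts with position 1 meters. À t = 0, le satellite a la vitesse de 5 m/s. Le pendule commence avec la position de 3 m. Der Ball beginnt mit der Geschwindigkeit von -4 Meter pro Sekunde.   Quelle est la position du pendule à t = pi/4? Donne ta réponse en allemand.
Ausgehend von der Geschwindigkeit v(t) = 10·cos(2·t), nehmen wir 1 Stammfunktion. Durch Integration von der Geschwindigkeit und Verwendung der Anfangsbedingung x(0) = 3, erhalten wir x(t) = 5·sin(2·t) + 3. Mit x(t) = 5·sin(2·t) + 3 und Einsetzen von t = pi/4, finden wir x = 8.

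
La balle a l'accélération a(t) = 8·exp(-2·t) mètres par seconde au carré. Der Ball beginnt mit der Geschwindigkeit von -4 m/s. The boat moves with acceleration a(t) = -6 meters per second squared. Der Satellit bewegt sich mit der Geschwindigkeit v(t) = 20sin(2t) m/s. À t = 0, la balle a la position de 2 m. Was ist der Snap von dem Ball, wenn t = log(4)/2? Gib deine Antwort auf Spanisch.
Para resolver esto, necesitamos tomar 2 derivadas de nuestra ecuación de la aceleración a(t) = 8·exp(-2·t). La derivada de la aceleración da la sacudida: j(t) = -16·exp(-2·t). La derivada de la sacudida da el snap: s(t) = 32·exp(-2·t). De la ecuación del snap s(t) = 32·exp(-2·t), sustituimos t = log(4)/2 para obtener s = 8.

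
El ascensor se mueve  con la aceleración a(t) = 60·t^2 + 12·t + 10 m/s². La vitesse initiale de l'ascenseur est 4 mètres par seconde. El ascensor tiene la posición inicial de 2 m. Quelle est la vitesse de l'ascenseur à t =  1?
En partant de l'accélération a(t) = 60·t^2 + 12·t + 10, nous prenons 1 intégrale. En intégrant l'accélération et en utilisant la condition initiale v(0) = 4, nous obtenons v(t) = 20·t^3 + 6·t^2 + 10·t + 4. De l'équation de la vitesse v(t) = 20·t^3 + 6·t^2 + 10·t + 4, nous substituons t = 1 pour obtenir v = 40.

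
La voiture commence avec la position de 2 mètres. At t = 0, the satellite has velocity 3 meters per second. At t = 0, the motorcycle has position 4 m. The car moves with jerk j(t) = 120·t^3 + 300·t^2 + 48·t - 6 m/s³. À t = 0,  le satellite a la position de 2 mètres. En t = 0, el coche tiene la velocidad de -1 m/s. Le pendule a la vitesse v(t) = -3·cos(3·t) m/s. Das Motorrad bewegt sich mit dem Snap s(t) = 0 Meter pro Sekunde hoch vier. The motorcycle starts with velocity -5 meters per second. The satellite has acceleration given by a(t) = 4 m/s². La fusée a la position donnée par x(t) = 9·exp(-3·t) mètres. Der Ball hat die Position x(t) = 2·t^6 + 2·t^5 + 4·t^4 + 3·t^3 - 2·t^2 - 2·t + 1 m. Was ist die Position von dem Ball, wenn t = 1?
Mit x(t) = 2·t^6 + 2·t^5 + 4·t^4 + 3·t^3 - 2·t^2 - 2·t + 1 und Einsetzen von t = 1, finden wir x = 8.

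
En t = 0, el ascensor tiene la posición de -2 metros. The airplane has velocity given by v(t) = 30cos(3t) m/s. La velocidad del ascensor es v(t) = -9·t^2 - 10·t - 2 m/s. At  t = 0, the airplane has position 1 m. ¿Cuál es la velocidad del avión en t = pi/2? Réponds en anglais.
We have velocity v(t) = 30·cos(3·t). Substituting t = pi/2: v(pi/2) = 0.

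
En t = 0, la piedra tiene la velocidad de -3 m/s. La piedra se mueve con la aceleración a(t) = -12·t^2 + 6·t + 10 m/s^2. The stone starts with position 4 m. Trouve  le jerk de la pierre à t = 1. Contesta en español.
Para resolver esto, necesitamos tomar 1 derivada de nuestra ecuación de la aceleración a(t) = -12·t^2 + 6·t + 10. La derivada de la aceleración da la sacudida: j(t) = 6 - 24·t. Tenemos la sacudida j(t) = 6 - 24·t. Sustituyendo t = 1: j(1) = -18.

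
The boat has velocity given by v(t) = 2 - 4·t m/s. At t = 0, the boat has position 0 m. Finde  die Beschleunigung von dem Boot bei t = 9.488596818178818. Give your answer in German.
Um dies zu lösen, müssen wir 1 Ableitung unserer Gleichung für die Geschwindigkeit v(t) = 2 - 4·t nehmen. Die Ableitung von der Geschwindigkeit ergibt die Beschleunigung: a(t) = -4. Mit a(t) = -4 und Einsetzen von t = 9.488596818178818, finden wir a = -4.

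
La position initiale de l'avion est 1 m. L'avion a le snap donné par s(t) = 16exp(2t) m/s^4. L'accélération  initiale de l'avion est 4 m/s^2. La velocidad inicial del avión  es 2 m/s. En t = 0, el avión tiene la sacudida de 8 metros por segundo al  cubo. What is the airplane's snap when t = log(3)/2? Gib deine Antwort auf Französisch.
Nous avons le snap s(t) = 16·exp(2·t). En substituant t = log(3)/2: s(log(3)/2) = 48.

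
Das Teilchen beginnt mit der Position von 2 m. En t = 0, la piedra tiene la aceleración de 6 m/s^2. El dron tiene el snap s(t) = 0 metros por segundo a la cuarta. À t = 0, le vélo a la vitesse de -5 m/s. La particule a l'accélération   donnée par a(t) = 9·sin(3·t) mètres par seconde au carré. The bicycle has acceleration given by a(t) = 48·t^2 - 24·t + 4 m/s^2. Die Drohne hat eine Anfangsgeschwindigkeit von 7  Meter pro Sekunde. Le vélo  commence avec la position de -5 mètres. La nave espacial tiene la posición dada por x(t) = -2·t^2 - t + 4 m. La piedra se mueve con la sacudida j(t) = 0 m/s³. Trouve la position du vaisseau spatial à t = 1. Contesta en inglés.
Using x(t) = -2·t^2 - t + 4 and substituting t = 1, we find x = 1.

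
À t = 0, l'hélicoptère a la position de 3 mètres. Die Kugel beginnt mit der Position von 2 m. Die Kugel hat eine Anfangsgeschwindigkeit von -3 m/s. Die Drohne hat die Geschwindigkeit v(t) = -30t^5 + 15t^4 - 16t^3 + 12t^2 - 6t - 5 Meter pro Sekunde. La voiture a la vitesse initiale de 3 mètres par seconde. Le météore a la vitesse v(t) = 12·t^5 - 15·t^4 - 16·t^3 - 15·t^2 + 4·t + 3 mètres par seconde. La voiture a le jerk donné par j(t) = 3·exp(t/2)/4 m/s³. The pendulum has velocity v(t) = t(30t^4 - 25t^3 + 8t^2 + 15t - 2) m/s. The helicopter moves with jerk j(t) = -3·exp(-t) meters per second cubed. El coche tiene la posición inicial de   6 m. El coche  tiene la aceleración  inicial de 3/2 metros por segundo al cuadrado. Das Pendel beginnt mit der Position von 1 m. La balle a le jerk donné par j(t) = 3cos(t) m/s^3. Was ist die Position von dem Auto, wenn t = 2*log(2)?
Wir müssen unsere Gleichung für den Ruck j(t) = 3·exp(t/2)/4 3-mal integrieren. Das Integral von dem Ruck, mit a(0) = 3/2, ergibt die Beschleunigung: a(t) = 3·exp(t/2)/2. Durch Integration von der Beschleunigung und Verwendung der Anfangsbedingung v(0) = 3, erhalten wir v(t) = 3·exp(t/2). Durch Integration von der Geschwindigkeit und Verwendung der Anfangsbedingung x(0) = 6, erhalten wir x(t) = 6·exp(t/2). Aus der Gleichung für die Position x(t) = 6·exp(t/2), setzen wir t = 2*log(2) ein und erhalten x = 12.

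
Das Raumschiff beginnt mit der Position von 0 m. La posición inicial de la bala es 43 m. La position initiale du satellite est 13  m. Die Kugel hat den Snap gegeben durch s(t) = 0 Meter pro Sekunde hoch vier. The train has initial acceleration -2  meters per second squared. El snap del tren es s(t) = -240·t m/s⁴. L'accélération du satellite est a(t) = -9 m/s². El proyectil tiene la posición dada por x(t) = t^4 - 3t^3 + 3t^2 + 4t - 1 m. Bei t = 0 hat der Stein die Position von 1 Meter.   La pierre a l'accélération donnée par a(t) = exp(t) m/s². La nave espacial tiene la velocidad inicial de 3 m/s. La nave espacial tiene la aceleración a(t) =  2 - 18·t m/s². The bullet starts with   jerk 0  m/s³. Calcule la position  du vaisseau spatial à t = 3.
Pour résoudre ceci, nous devons prendre 2 primitives de notre équation de l'accélération a(t) = 2 - 18·t. La primitive de l'accélération, avec v(0) = 3, donne la vitesse: v(t) = -9·t^2 + 2·t + 3. En intégrant la vitesse et en utilisant la condition initiale x(0) = 0, nous obtenons x(t) = -3·t^3 + t^2 + 3·t. En utilisant x(t) = -3·t^3 + t^2 + 3·t et en substituant t = 3, nous trouvons x = -63.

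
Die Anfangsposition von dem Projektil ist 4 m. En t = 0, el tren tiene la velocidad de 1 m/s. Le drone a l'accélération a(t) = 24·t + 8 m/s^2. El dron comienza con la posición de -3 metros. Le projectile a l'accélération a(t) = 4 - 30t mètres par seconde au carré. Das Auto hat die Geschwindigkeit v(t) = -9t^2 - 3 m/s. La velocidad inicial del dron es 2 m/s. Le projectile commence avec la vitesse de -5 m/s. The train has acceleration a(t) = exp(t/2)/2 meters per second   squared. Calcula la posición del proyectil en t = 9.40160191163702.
Partiendo de la aceleración a(t) = 4 - 30·t, tomamos 2 antiderivadas. Tomando ∫a(t)dt y aplicando v(0) = -5, encontramos v(t) = -15·t^2 + 4·t - 5. La integral de la velocidad es la posición. Usando x(0) = 4, obtenemos x(t) = -5·t^3 + 2·t^2 - 5·t + 4. Usando x(t) = -5·t^3 + 2·t^2 - 5·t + 4 y sustituyendo t = 9.40160191163702, encontramos x = -4021.27130807570.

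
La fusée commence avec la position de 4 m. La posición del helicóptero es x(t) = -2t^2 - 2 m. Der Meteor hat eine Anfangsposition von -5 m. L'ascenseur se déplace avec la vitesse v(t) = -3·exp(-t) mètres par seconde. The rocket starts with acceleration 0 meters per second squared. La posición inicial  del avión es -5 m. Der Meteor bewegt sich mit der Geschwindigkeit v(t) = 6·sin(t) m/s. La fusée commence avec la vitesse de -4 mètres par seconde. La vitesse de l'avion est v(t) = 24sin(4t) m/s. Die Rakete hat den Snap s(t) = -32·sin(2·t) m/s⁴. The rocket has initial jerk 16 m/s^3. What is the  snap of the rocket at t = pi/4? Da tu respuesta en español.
Tenemos el snap s(t) = -32·sin(2·t). Sustituyendo t = pi/4: s(pi/4) = -32.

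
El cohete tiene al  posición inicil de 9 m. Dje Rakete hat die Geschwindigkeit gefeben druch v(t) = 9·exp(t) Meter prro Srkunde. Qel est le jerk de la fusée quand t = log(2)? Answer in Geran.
Um dies zu lösen, müssen wir 2 Ableitungen unserer Gleichung für die Geschwindigkeit v(t) = 9·exp(t) nehmen. Die Ableitung von der Geschwindigkeit ergibt die Beschleunigung: a(t) = 9·exp(t). Die Ableitung von der Beschleunigung ergibt den Ruck: j(t) = 9·exp(t). Aus der Gleichung für den Ruck j(t) = 9·exp(t), setzen wir t = log(2) ein und erhalten j = 18.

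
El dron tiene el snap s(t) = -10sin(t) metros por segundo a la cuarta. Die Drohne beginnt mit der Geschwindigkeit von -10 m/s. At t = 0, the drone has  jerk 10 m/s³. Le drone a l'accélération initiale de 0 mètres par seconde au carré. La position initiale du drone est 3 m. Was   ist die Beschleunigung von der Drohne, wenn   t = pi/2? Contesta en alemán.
Wir müssen das Integral unserer Gleichung für den Snap s(t) = -10·sin(t) 2-mal finden. Das Integral von dem Snap ist der Ruck. Mit j(0) = 10 erhalten wir j(t) = 10·cos(t). Mit ∫j(t)dt und Anwendung von a(0) = 0, finden wir a(t) = 10·sin(t). Mit a(t) = 10·sin(t) und Einsetzen von t = pi/2, finden wir a = 10.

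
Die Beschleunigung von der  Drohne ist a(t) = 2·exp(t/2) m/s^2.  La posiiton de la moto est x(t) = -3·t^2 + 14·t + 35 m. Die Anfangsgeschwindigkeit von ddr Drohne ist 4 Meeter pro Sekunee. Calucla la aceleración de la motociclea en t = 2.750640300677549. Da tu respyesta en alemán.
Wir müssen unsere Gleichung für die Position x(t) = -3·t^2 + 14·t + 35 2-mal ableiten. Durch Ableiten von der Position erhalten wir die Geschwindigkeit: v(t) = 14 - 6·t. Die Ableitung von der Geschwindigkeit ergibt die Beschleunigung: a(t) = -6. Wir haben die Beschleunigung a(t) = -6. Durch Einsetzen von t = 2.750640300677549: a(2.750640300677549) = -6.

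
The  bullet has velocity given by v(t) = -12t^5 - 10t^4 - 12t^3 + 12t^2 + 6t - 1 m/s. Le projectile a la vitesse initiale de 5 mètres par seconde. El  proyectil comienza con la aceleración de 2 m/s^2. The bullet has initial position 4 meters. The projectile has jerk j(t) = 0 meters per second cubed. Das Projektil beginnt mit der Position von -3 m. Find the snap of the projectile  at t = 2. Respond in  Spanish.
Partiendo de la sacudida j(t) = 0, tomamos 1 derivada. Tomando d/dt de j(t), encontramos s(t) = 0. Usando s(t) = 0 y sustituyendo t = 2, encontramos s = 0.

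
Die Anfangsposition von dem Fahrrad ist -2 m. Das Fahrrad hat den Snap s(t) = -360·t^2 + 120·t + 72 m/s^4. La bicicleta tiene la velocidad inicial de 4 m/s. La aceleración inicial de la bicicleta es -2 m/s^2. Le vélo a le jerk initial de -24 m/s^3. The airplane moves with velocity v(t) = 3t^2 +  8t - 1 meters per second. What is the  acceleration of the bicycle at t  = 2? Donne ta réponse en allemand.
Ausgehend von dem Snap s(t) = -360·t^2 + 120·t + 72, nehmen wir 2 Integrale. Durch Integration von dem Snap und Verwendung der Anfangsbedingung j(0) = -24, erhalten wir j(t) = -120·t^3 + 60·t^2 + 72·t - 24. Mit ∫j(t)dt und Anwendung von a(0) = -2, finden wir a(t) = -30·t^4 + 20·t^3 + 36·t^2 - 24·t - 2. Mit a(t) = -30·t^4 + 20·t^3 + 36·t^2 - 24·t - 2 und Einsetzen von t = 2, finden wir a = -226.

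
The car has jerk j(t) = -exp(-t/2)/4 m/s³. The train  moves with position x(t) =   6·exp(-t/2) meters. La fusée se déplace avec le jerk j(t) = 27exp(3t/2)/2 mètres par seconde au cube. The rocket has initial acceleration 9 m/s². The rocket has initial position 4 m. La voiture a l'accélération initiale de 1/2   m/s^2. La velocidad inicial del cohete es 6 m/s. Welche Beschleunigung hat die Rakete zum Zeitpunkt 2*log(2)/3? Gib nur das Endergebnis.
Bei t = 2*log(2)/3, a = 18.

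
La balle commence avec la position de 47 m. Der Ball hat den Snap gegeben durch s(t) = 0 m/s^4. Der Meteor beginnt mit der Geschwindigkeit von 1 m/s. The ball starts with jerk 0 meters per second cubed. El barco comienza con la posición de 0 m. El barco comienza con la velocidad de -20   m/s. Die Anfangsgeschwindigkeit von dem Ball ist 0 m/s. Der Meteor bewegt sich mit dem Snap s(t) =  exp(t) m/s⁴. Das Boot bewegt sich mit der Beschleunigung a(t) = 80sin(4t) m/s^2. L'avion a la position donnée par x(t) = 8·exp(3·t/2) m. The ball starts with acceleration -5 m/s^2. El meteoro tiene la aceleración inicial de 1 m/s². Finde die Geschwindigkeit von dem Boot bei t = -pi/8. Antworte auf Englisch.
To find the answer, we compute 1 integral of a(t) = 80·sin(4·t). The integral of acceleration, with v(0) = -20, gives velocity: v(t) = -20·cos(4·t). We have velocity v(t) = -20·cos(4·t). Substituting t = -pi/8: v(-pi/8) = 0.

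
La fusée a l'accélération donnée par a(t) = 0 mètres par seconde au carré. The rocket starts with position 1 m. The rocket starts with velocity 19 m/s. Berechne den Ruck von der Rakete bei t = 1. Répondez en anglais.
Starting from acceleration a(t) = 0, we take 1 derivative. The derivative of acceleration gives jerk: j(t) = 0. From the given jerk equation j(t) = 0, we substitute t = 1 to get j = 0.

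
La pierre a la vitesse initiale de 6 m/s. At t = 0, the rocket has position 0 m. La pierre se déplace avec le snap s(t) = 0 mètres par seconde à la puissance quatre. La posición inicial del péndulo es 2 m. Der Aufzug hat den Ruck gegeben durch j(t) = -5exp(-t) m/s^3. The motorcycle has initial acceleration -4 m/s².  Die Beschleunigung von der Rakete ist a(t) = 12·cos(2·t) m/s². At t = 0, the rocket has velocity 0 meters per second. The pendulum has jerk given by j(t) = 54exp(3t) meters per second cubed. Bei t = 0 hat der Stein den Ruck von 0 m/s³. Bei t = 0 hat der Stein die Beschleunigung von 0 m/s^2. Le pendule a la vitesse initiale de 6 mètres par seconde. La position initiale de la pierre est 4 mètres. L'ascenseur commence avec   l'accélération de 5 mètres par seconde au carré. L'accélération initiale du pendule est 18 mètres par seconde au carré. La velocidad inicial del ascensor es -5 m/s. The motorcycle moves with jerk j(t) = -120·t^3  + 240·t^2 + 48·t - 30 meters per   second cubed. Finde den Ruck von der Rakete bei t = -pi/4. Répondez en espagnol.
Para resolver esto, necesitamos tomar 1 derivada de nuestra ecuación de la aceleración a(t) = 12·cos(2·t). La derivada de la aceleración da la sacudida: j(t) = -24·sin(2·t). Usando j(t) = -24·sin(2·t) y sustituyendo t = -pi/4, encontramos j = 24.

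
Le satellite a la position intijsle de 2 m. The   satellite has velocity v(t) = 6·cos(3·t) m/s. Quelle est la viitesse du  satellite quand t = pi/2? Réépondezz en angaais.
From the given velocity equation v(t) = 6·cos(3·t), we substitute t = pi/2 to get v = 0.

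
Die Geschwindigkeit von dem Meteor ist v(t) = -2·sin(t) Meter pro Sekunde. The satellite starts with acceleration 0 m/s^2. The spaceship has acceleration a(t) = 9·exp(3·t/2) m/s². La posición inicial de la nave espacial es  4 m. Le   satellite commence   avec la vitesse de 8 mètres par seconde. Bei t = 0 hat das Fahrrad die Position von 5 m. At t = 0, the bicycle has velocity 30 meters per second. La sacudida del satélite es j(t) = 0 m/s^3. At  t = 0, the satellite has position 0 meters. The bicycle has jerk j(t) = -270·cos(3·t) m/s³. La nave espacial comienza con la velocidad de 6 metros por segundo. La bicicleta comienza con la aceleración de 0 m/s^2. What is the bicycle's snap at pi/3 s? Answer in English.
Starting from jerk j(t) = -270·cos(3·t), we take 1 derivative. Taking d/dt of j(t), we find s(t) = 810·sin(3·t). From the given snap equation s(t) = 810·sin(3·t), we substitute t = pi/3 to get s = 0.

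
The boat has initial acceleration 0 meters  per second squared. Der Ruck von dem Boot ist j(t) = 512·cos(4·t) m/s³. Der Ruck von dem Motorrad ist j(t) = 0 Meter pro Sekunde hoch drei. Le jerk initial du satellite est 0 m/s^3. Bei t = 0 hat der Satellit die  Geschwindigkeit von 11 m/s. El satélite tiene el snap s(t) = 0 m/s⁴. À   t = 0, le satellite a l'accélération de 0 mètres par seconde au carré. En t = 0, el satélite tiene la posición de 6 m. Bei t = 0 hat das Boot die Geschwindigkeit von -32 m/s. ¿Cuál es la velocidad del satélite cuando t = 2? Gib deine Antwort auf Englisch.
We need to integrate our snap equation s(t) = 0 3 times. Taking ∫s(t)dt and applying j(0) = 0, we find j(t) = 0. Integrating jerk and using the initial condition a(0) = 0, we get a(t) = 0. Integrating acceleration and using the initial condition v(0) = 11, we get v(t) = 11. Using v(t) = 11 and substituting t = 2, we find v = 11.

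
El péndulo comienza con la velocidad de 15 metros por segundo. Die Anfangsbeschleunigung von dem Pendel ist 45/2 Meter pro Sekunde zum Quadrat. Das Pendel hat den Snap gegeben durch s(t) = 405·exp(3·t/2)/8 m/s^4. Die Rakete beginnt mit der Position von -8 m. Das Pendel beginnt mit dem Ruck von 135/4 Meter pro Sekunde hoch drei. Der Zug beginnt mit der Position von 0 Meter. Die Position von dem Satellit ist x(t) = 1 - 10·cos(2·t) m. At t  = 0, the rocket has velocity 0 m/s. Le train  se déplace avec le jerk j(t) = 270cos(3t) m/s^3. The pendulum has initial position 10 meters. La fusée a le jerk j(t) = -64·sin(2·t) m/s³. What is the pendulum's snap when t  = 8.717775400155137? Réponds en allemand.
Aus der Gleichung für den Snap s(t) = 405·exp(3·t/2)/8, setzen wir t = 8.717775400155137 ein und erhalten s = 24181746.4033193.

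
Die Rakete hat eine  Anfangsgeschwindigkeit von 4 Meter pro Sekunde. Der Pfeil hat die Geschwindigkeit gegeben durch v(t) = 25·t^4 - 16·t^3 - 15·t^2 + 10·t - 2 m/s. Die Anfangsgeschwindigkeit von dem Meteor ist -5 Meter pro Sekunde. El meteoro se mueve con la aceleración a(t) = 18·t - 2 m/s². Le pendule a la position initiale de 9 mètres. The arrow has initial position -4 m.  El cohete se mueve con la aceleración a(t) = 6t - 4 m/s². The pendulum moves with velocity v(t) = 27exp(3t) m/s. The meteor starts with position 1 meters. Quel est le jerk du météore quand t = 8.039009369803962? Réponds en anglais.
To solve this, we need to take 1 derivative of our acceleration equation a(t) = 18·t - 2. The derivative of acceleration gives jerk: j(t) = 18. Using j(t) = 18 and substituting t = 8.039009369803962, we find j = 18.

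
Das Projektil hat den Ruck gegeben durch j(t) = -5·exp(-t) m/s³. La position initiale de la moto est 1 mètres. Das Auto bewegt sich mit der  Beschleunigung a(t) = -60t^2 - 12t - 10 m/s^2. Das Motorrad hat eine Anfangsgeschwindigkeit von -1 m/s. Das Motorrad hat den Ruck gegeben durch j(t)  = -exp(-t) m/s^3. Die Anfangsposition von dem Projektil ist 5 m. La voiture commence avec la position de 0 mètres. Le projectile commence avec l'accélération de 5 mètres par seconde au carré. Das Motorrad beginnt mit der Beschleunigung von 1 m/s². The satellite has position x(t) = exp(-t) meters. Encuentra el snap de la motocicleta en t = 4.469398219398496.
Debemos derivar nuestra ecuación de la sacudida j(t) = -exp(-t) 1 vez. Derivando la sacudida, obtenemos el snap: s(t) = exp(-t). Tenemos el snap s(t) = exp(-t). Sustituyendo t = 4.469398219398496: s(4.469398219398496) = 0.0114542066963045.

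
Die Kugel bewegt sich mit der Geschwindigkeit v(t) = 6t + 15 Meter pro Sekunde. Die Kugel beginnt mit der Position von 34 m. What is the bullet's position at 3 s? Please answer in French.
Nous devons trouver la primitive de notre équation de la vitesse v(t) = 6·t + 15 1 fois. La primitive de la vitesse, avec x(0) = 34, donne la position: x(t) = 3·t^2 + 15·t + 34. En utilisant x(t) = 3·t^2 + 15·t + 34 et en substituant t = 3, nous trouvons x = 106.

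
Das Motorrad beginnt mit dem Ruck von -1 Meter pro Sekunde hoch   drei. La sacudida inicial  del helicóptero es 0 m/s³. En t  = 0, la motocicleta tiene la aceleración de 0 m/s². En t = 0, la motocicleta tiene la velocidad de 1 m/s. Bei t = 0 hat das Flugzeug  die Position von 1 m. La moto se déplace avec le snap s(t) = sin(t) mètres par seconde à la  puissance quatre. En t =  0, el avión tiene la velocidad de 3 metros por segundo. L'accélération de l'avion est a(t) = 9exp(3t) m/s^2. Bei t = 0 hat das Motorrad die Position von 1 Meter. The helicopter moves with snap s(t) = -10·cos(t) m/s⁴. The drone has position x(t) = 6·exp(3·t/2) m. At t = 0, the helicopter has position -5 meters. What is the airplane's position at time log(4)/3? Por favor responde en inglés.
We need to integrate our acceleration equation a(t) = 9·exp(3·t) 2 times. Finding the integral of a(t) and using v(0) = 3: v(t) = 3·exp(3·t). Taking ∫v(t)dt and applying x(0) = 1, we find x(t) = exp(3·t). Using x(t) = exp(3·t) and substituting t = log(4)/3, we find x = 4.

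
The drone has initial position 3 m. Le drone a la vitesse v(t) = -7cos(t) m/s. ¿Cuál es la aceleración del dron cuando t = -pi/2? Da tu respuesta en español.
Para resolver esto, necesitamos tomar 1 derivada de nuestra ecuación de la velocidad v(t) = -7·cos(t). La derivada de la velocidad da la aceleración: a(t) = 7·sin(t). Tenemos la aceleración a(t) = 7·sin(t). Sustituyendo t = -pi/2: a(-pi/2) = -7.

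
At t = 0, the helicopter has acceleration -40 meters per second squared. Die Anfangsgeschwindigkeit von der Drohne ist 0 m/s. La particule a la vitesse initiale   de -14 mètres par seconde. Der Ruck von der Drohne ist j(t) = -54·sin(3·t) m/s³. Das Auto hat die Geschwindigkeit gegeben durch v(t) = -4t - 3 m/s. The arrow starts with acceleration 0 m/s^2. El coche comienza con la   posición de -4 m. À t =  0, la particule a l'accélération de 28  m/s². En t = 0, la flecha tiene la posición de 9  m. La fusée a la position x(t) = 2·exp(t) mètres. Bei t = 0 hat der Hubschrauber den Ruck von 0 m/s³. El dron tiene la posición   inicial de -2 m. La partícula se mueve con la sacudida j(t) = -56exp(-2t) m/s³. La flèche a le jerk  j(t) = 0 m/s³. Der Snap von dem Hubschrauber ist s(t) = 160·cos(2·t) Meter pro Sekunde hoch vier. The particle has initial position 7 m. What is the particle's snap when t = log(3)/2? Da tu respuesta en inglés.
We must differentiate our jerk equation j(t) = -56·exp(-2·t) 1 time. Differentiating jerk, we get snap: s(t) = 112·exp(-2·t). Using s(t) = 112·exp(-2·t) and substituting t = log(3)/2, we find s = 112/3.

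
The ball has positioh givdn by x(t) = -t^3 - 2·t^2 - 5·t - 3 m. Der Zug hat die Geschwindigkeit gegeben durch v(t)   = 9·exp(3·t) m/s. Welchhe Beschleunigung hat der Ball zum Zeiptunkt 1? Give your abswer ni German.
Wir müssen unsere Gleichung für die Position x(t) = -t^3 - 2·t^2 - 5·t - 3 2-mal ableiten. Mit d/dt von x(t) finden wir v(t) = -3·t^2 - 4·t - 5. Mit d/dt von v(t) finden wir a(t) = -6·t - 4. Aus der Gleichung für die Beschleunigung a(t) = -6·t - 4, setzen wir t = 1 ein und erhalten a = -10.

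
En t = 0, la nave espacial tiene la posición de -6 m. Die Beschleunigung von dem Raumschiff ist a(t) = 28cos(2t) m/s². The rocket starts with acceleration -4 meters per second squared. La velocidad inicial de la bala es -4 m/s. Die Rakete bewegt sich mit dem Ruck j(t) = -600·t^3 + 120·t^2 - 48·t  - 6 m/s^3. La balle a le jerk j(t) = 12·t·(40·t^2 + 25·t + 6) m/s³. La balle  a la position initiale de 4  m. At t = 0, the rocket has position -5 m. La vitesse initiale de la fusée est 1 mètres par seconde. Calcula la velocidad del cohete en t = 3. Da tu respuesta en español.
Debemos encontrar la integral de nuestra ecuación de la sacudida j(t) = -600·t^3 + 120·t^2 - 48·t - 6 2 veces. Integrando la sacudida y usando la condición inicial a(0) = -4, obtenemos a(t) = -150·t^4 + 40·t^3 - 24·t^2 - 6·t - 4. Tomando ∫a(t)dt y aplicando v(0) = 1, encontramos v(t) = -30·t^5 + 10·t^4 - 8·t^3 - 3·t^2 - 4·t + 1. De la ecuación de la velocidad v(t) = -30·t^5 + 10·t^4 - 8·t^3 - 3·t^2 - 4·t + 1, sustituimos t = 3 para obtener v = -6734.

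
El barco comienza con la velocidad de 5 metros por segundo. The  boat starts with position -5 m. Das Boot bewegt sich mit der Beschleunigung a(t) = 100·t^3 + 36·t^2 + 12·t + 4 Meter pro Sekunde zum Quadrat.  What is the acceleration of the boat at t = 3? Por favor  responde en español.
Tenemos la aceleración a(t) = 100·t^3 + 36·t^2 + 12·t + 4. Sustituyendo t = 3: a(3) = 3064.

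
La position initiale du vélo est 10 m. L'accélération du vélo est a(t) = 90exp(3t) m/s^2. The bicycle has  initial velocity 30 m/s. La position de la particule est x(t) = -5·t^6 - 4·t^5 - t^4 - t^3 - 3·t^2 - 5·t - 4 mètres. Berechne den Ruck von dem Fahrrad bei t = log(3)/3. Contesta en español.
Para resolver esto, necesitamos tomar 1 derivada de nuestra ecuación de la aceleración a(t) = 90·exp(3·t). La derivada de la aceleración da la sacudida: j(t) = 270·exp(3·t). De la ecuación de la sacudida j(t) = 270·exp(3·t), sustituimos t = log(3)/3 para obtener j = 810.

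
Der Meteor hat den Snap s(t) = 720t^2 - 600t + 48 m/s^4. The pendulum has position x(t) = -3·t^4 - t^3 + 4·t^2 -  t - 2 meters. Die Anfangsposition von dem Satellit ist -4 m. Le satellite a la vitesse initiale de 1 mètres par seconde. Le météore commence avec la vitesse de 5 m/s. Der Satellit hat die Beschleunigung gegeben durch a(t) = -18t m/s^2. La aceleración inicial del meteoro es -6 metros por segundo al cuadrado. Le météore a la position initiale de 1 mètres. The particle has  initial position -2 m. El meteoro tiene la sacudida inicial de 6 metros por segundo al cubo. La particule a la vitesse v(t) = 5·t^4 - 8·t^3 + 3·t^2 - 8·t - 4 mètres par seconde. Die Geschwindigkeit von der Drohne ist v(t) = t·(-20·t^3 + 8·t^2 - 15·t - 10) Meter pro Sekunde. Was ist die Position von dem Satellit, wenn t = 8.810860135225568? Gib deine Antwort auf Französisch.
En partant de l'accélération a(t) = -18·t, nous prenons 2 primitives. En prenant ∫a(t)dt et en appliquant v(0) = 1, nous trouvons v(t) = 1 - 9·t^2. En prenant ∫v(t)dt et en appliquant x(0) = -4, nous trouvons x(t) = -3·t^3 + t - 4. Nous avons la position x(t) = -3·t^3 + t - 4. En substituant t = 8.810860135225568: x(8.810860135225568) = -2047.18356460314.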